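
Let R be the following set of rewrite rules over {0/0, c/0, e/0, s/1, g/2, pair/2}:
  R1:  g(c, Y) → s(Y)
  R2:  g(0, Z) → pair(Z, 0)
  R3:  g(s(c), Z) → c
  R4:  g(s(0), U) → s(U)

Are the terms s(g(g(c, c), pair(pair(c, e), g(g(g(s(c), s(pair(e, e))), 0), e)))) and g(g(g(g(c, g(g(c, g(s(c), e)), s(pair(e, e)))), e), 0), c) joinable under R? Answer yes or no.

yes — NF(t₁) = s(c), NF(t₂) = s(c)

Reduce t₁ = s(g(g(c, c), pair(pair(c, e), g(g(g(s(c), s(pair(e, e))), 0), e)))):
1. s(g(g(c, c), pair(pair(c, e), g(g(g(s(c), s(pair(e, e))), 0), e))))  →  s(g(s(c), pair(pair(c, e), g(g(g(s(c), s(pair(e, e))), 0), e))))   [R1 at 1.1]
2. s(g(s(c), pair(pair(c, e), g(g(g(s(c), s(pair(e, e))), 0), e))))  →  s(c)   [R3 at 1]

Reduce t₂ = g(g(g(g(c, g(g(c, g(s(c), e)), s(pair(e, e)))), e), 0), c):
1. g(g(g(g(c, g(g(c, g(s(c), e)), s(pair(e, e)))), e), 0), c)  →  g(g(g(s(g(g(c, g(s(c), e)), s(pair(e, e)))), e), 0), c)   [R1 at 1.1.1]
2. g(g(g(s(g(g(c, g(s(c), e)), s(pair(e, e)))), e), 0), c)  →  g(g(g(s(g(s(g(s(c), e)), s(pair(e, e)))), e), 0), c)   [R1 at 1.1.1.1.1]
3. g(g(g(s(g(s(g(s(c), e)), s(pair(e, e)))), e), 0), c)  →  g(g(g(s(g(s(c), s(pair(e, e)))), e), 0), c)   [R3 at 1.1.1.1.1.1]
4. g(g(g(s(g(s(c), s(pair(e, e)))), e), 0), c)  →  g(g(g(s(c), e), 0), c)   [R3 at 1.1.1.1]
5. g(g(g(s(c), e), 0), c)  →  g(g(c, 0), c)   [R3 at 1.1]
6. g(g(c, 0), c)  →  g(s(0), c)   [R1 at 1]
7. g(s(0), c)  →  s(c)   [R4 at ε]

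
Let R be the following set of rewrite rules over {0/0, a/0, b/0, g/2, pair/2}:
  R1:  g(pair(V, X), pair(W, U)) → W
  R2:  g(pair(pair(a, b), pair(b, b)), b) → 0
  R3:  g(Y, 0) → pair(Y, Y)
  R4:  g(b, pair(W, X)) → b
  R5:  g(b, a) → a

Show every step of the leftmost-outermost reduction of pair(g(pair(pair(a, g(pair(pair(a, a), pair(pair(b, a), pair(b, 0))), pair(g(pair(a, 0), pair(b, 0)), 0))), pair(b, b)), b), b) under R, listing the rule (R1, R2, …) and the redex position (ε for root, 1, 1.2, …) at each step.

pair(0, b)

1. pair(g(pair(pair(a, g(pair(pair(a, a), pair(pair(b, a), pair(b, 0))), pair(g(pair(a, 0), pair(b, 0)), 0))), pair(b, b)), b), b)  →  pair(g(pair(pair(a, g(pair(a, 0), pair(b, 0))), pair(b, b)), b), b)   [R1 at 1.1.1.2]
2. pair(g(pair(pair(a, g(pair(a, 0), pair(b, 0))), pair(b, b)), b), b)  →  pair(g(pair(pair(a, b), pair(b, b)), b), b)   [R1 at 1.1.1.2]
3. pair(g(pair(pair(a, b), pair(b, b)), b), b)  →  pair(0, b)   [R2 at 1]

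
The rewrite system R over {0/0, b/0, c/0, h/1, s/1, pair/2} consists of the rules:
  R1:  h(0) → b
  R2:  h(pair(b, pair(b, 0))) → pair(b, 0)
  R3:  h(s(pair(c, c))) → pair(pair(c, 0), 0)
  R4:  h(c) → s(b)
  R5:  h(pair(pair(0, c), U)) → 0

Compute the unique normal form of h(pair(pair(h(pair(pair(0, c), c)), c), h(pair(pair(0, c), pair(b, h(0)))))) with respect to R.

0

1. h(pair(pair(h(pair(pair(0, c), c)), c), h(pair(pair(0, c), pair(b, h(0))))))  →  h(pair(pair(0, c), h(pair(pair(0, c), pair(b, h(0))))))   [R5 at 1.1.1]
2. h(pair(pair(0, c), h(pair(pair(0, c), pair(b, h(0))))))  →  0   [R5 at ε]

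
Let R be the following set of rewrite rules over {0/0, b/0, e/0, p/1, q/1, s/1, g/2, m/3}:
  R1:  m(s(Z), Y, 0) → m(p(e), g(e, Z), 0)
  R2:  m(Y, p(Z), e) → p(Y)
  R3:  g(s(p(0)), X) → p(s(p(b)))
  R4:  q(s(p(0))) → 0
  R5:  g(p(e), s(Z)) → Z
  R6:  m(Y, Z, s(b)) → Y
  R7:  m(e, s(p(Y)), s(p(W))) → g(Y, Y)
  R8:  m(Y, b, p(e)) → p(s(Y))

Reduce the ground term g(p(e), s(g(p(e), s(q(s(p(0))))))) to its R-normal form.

1. g(p(e), s(g(p(e), s(q(s(p(0)))))))  →  g(p(e), s(q(s(p(0)))))   [R5 at ε]
2. g(p(e), s(q(s(p(0)))))  →  q(s(p(0)))   [R5 at ε]
3. q(s(p(0)))  →  0   [R4 at ε]

0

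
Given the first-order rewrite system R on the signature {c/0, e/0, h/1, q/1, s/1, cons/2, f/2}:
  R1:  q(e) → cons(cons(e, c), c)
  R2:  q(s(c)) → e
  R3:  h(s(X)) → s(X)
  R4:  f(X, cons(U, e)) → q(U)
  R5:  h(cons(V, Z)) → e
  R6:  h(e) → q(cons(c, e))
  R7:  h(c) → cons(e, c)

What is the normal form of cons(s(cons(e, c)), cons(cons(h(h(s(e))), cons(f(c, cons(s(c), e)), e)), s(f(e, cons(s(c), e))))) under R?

cons(s(cons(e, c)), cons(cons(s(e), cons(e, e)), s(e)))

1. cons(s(cons(e, c)), cons(cons(h(h(s(e))), cons(f(c, cons(s(c), e)), e)), s(f(e, cons(s(c), e)))))  →  cons(s(cons(e, c)), cons(cons(h(s(e)), cons(f(c, cons(s(c), e)), e)), s(f(e, cons(s(c), e)))))   [R3 at 2.1.1.1]
2. cons(s(cons(e, c)), cons(cons(h(s(e)), cons(f(c, cons(s(c), e)), e)), s(f(e, cons(s(c), e)))))  →  cons(s(cons(e, c)), cons(cons(s(e), cons(f(c, cons(s(c), e)), e)), s(f(e, cons(s(c), e)))))   [R3 at 2.1.1]
3. cons(s(cons(e, c)), cons(cons(s(e), cons(f(c, cons(s(c), e)), e)), s(f(e, cons(s(c), e)))))  →  cons(s(cons(e, c)), cons(cons(s(e), cons(q(s(c)), e)), s(f(e, cons(s(c), e)))))   [R4 at 2.1.2.1]
4. cons(s(cons(e, c)), cons(cons(s(e), cons(q(s(c)), e)), s(f(e, cons(s(c), e)))))  →  cons(s(cons(e, c)), cons(cons(s(e), cons(e, e)), s(f(e, cons(s(c), e)))))   [R2 at 2.1.2.1]
5. cons(s(cons(e, c)), cons(cons(s(e), cons(e, e)), s(f(e, cons(s(c), e)))))  →  cons(s(cons(e, c)), cons(cons(s(e), cons(e, e)), s(q(s(c)))))   [R4 at 2.2.1]
6. cons(s(cons(e, c)), cons(cons(s(e), cons(e, e)), s(q(s(c)))))  →  cons(s(cons(e, c)), cons(cons(s(e), cons(e, e)), s(e)))   [R2 at 2.2.1]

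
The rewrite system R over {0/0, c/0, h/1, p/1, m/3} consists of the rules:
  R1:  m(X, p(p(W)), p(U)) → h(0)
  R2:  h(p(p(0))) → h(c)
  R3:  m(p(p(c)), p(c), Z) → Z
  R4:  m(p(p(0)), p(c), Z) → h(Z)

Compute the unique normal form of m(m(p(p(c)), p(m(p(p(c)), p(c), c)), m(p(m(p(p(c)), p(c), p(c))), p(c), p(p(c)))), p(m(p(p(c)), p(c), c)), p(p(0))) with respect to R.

p(p(0))

1. m(m(p(p(c)), p(m(p(p(c)), p(c), c)), m(p(m(p(p(c)), p(c), p(c))), p(c), p(p(c)))), p(m(p(p(c)), p(c), c)), p(p(0)))  →  m(m(p(p(c)), p(c), m(p(m(p(p(c)), p(c), p(c))), p(c), p(p(c)))), p(m(p(p(c)), p(c), c)), p(p(0)))   [R3 at 1.2.1]
2. m(m(p(p(c)), p(c), m(p(m(p(p(c)), p(c), p(c))), p(c), p(p(c)))), p(m(p(p(c)), p(c), c)), p(p(0)))  →  m(m(p(m(p(p(c)), p(c), p(c))), p(c), p(p(c))), p(m(p(p(c)), p(c), c)), p(p(0)))   [R3 at 1]
3. m(m(p(m(p(p(c)), p(c), p(c))), p(c), p(p(c))), p(m(p(p(c)), p(c), c)), p(p(0)))  →  m(m(p(p(c)), p(c), p(p(c))), p(m(p(p(c)), p(c), c)), p(p(0)))   [R3 at 1.1.1]
4. m(m(p(p(c)), p(c), p(p(c))), p(m(p(p(c)), p(c), c)), p(p(0)))  →  m(p(p(c)), p(m(p(p(c)), p(c), c)), p(p(0)))   [R3 at 1]
5. m(p(p(c)), p(m(p(p(c)), p(c), c)), p(p(0)))  →  m(p(p(c)), p(c), p(p(0)))   [R3 at 2.1]
6. m(p(p(c)), p(c), p(p(0)))  →  p(p(0))   [R3 at ε]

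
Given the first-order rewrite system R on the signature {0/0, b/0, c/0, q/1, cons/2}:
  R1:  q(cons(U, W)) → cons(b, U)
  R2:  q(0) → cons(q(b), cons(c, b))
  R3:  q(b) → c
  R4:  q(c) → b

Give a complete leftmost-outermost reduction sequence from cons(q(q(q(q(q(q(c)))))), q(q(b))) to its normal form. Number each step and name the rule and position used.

1. cons(q(q(q(q(q(q(c)))))), q(q(b)))  →  cons(q(q(q(q(q(b))))), q(q(b)))   [R4 at 1.1.1.1.1.1]
2. cons(q(q(q(q(q(b))))), q(q(b)))  →  cons(q(q(q(q(c)))), q(q(b)))   [R3 at 1.1.1.1.1]
3. cons(q(q(q(q(c)))), q(q(b)))  →  cons(q(q(q(b))), q(q(b)))   [R4 at 1.1.1.1]
4. cons(q(q(q(b))), q(q(b)))  →  cons(q(q(c)), q(q(b)))   [R3 at 1.1.1]
5. cons(q(q(c)), q(q(b)))  →  cons(q(b), q(q(b)))   [R4 at 1.1]
6. cons(q(b), q(q(b)))  →  cons(c, q(q(b)))   [R3 at 1]
7. cons(c, q(q(b)))  →  cons(c, q(c))   [R3 at 2.1]
8. cons(c, q(c))  →  cons(c, b)   [R4 at 2]

cons(c, b)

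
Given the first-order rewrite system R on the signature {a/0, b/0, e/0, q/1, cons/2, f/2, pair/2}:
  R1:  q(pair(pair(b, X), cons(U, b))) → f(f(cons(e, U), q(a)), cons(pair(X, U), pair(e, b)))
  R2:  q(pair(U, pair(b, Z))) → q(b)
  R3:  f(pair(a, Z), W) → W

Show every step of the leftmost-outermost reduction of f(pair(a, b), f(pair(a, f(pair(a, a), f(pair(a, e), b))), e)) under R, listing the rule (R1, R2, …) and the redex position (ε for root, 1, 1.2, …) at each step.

e

1. f(pair(a, b), f(pair(a, f(pair(a, a), f(pair(a, e), b))), e))  →  f(pair(a, f(pair(a, a), f(pair(a, e), b))), e)   [R3 at ε]
2. f(pair(a, f(pair(a, a), f(pair(a, e), b))), e)  →  e   [R3 at ε]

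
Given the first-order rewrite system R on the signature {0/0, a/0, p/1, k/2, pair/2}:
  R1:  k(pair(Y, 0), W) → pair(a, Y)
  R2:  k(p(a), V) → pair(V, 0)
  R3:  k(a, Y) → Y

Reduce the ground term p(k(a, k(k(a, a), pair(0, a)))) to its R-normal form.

1. p(k(a, k(k(a, a), pair(0, a))))  →  p(k(k(a, a), pair(0, a)))   [R3 at 1]
2. p(k(k(a, a), pair(0, a)))  →  p(k(a, pair(0, a)))   [R3 at 1.1]
3. p(k(a, pair(0, a)))  →  p(pair(0, a))   [R3 at 1]

p(pair(0, a))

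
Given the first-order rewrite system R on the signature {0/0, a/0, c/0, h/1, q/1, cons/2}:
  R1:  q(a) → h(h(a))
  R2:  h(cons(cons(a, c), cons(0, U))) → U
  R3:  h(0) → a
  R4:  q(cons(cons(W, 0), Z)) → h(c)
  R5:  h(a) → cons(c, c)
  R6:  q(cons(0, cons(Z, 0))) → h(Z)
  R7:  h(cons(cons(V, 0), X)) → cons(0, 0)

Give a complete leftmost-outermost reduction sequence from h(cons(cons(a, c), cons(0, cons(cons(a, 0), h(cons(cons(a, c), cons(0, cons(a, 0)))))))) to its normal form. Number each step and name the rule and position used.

cons(cons(a, 0), cons(a, 0))

1. h(cons(cons(a, c), cons(0, cons(cons(a, 0), h(cons(cons(a, c), cons(0, cons(a, 0))))))))  →  cons(cons(a, 0), h(cons(cons(a, c), cons(0, cons(a, 0)))))   [R2 at ε]
2. cons(cons(a, 0), h(cons(cons(a, c), cons(0, cons(a, 0)))))  →  cons(cons(a, 0), cons(a, 0))   [R2 at 2]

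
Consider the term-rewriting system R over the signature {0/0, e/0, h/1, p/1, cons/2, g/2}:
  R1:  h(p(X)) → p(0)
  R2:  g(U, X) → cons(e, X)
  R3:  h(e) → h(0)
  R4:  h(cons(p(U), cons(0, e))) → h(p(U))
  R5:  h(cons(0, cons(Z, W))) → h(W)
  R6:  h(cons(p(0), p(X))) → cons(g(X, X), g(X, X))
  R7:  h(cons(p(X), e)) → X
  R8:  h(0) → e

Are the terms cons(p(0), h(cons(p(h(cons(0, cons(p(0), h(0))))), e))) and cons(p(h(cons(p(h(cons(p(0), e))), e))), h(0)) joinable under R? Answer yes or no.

yes — NF(t₁) = cons(p(0), e), NF(t₂) = cons(p(0), e)

Reduce t₁ = cons(p(0), h(cons(p(h(cons(0, cons(p(0), h(0))))), e))):
1. cons(p(0), h(cons(p(h(cons(0, cons(p(0), h(0))))), e)))  →  cons(p(0), h(cons(0, cons(p(0), h(0)))))   [R7 at 2]
2. cons(p(0), h(cons(0, cons(p(0), h(0)))))  →  cons(p(0), h(h(0)))   [R5 at 2]
3. cons(p(0), h(h(0)))  →  cons(p(0), h(e))   [R8 at 2.1]
4. cons(p(0), h(e))  →  cons(p(0), h(0))   [R3 at 2]
5. cons(p(0), h(0))  →  cons(p(0), e)   [R8 at 2]

Reduce t₂ = cons(p(h(cons(p(h(cons(p(0), e))), e))), h(0)):
1. cons(p(h(cons(p(h(cons(p(0), e))), e))), h(0))  →  cons(p(h(cons(p(0), e))), h(0))   [R7 at 1.1]
2. cons(p(h(cons(p(0), e))), h(0))  →  cons(p(0), h(0))   [R7 at 1.1]
3. cons(p(0), h(0))  →  cons(p(0), e)   [R8 at 2]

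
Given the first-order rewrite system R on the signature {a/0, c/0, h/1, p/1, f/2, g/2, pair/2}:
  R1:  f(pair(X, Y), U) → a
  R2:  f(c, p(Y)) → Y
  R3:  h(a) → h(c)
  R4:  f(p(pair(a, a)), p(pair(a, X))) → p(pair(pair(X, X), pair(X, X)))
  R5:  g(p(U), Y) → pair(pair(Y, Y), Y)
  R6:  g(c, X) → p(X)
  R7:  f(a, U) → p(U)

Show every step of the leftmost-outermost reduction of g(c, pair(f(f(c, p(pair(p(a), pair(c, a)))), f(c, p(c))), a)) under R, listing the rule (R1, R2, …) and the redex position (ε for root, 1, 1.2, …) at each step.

1. g(c, pair(f(f(c, p(pair(p(a), pair(c, a)))), f(c, p(c))), a))  →  p(pair(f(f(c, p(pair(p(a), pair(c, a)))), f(c, p(c))), a))   [R6 at ε]
2. p(pair(f(f(c, p(pair(p(a), pair(c, a)))), f(c, p(c))), a))  →  p(pair(f(pair(p(a), pair(c, a)), f(c, p(c))), a))   [R2 at 1.1.1]
3. p(pair(f(pair(p(a), pair(c, a)), f(c, p(c))), a))  →  p(pair(a, a))   [R1 at 1.1]

p(pair(a, a))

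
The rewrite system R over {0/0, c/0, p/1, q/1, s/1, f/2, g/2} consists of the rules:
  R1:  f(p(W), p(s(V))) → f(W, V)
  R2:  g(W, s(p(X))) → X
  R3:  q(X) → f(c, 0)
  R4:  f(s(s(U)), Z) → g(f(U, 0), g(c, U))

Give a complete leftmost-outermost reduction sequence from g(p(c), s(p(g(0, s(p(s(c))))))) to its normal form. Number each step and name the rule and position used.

1. g(p(c), s(p(g(0, s(p(s(c)))))))  →  g(0, s(p(s(c))))   [R2 at ε]
2. g(0, s(p(s(c))))  →  s(c)   [R2 at ε]

s(c)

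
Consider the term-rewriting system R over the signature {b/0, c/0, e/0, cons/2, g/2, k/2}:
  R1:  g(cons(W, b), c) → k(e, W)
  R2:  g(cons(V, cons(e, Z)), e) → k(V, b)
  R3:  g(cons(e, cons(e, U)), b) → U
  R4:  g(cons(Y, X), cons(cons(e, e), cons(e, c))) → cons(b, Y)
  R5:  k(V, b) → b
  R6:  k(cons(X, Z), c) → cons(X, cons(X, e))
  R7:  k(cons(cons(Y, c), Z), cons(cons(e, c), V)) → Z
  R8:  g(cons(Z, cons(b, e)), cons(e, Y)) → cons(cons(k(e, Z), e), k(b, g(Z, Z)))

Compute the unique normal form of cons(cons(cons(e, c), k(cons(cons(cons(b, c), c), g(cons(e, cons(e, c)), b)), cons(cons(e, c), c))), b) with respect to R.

1. cons(cons(cons(e, c), k(cons(cons(cons(b, c), c), g(cons(e, cons(e, c)), b)), cons(cons(e, c), c))), b)  →  cons(cons(cons(e, c), g(cons(e, cons(e, c)), b)), b)   [R7 at 1.2]
2. cons(cons(cons(e, c), g(cons(e, cons(e, c)), b)), b)  →  cons(cons(cons(e, c), c), b)   [R3 at 1.2]

cons(cons(cons(e, c), c), b)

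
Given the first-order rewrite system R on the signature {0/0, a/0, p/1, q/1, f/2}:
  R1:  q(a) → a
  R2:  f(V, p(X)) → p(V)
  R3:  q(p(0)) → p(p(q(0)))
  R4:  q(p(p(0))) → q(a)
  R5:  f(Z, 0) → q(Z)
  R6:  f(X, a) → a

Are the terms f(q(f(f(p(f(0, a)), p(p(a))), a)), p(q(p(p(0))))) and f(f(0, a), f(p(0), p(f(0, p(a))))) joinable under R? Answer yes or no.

yes — NF(t₁) = p(a), NF(t₂) = p(a)

Reduce t₁ = f(q(f(f(p(f(0, a)), p(p(a))), a)), p(q(p(p(0))))):
1. f(q(f(f(p(f(0, a)), p(p(a))), a)), p(q(p(p(0)))))  →  p(q(f(f(p(f(0, a)), p(p(a))), a)))   [R2 at ε]
2. p(q(f(f(p(f(0, a)), p(p(a))), a)))  →  p(q(a))   [R6 at 1.1]
3. p(q(a))  →  p(a)   [R1 at 1]

Reduce t₂ = f(f(0, a), f(p(0), p(f(0, p(a))))):
1. f(f(0, a), f(p(0), p(f(0, p(a)))))  →  f(a, f(p(0), p(f(0, p(a)))))   [R6 at 1]
2. f(a, f(p(0), p(f(0, p(a)))))  →  f(a, p(p(0)))   [R2 at 2]
3. f(a, p(p(0)))  →  p(a)   [R2 at ε]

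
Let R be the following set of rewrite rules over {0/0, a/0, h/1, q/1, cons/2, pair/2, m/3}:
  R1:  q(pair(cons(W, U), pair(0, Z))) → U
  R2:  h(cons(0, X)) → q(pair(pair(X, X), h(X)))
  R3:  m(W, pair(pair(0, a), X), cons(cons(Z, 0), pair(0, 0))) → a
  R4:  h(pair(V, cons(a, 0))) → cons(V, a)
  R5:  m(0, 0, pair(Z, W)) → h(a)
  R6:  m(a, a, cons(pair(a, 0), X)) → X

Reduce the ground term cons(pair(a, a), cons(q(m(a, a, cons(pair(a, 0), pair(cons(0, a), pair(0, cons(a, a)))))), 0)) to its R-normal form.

cons(pair(a, a), cons(a, 0))

1. cons(pair(a, a), cons(q(m(a, a, cons(pair(a, 0), pair(cons(0, a), pair(0, cons(a, a)))))), 0))  →  cons(pair(a, a), cons(q(pair(cons(0, a), pair(0, cons(a, a)))), 0))   [R6 at 2.1.1]
2. cons(pair(a, a), cons(q(pair(cons(0, a), pair(0, cons(a, a)))), 0))  →  cons(pair(a, a), cons(a, 0))   [R1 at 2.1]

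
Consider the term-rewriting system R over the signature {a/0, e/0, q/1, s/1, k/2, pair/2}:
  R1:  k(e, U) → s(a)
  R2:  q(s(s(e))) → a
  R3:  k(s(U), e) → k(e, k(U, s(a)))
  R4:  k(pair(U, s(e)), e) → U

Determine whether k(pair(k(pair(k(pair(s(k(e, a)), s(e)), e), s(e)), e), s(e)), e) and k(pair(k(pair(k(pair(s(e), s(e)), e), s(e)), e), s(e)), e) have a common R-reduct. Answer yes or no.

Reduce t₁ = k(pair(k(pair(k(pair(s(k(e, a)), s(e)), e), s(e)), e), s(e)), e):
1. k(pair(k(pair(k(pair(s(k(e, a)), s(e)), e), s(e)), e), s(e)), e)  →  k(pair(k(pair(s(k(e, a)), s(e)), e), s(e)), e)   [R4 at ε]
2. k(pair(k(pair(s(k(e, a)), s(e)), e), s(e)), e)  →  k(pair(s(k(e, a)), s(e)), e)   [R4 at ε]
3. k(pair(s(k(e, a)), s(e)), e)  →  s(k(e, a))   [R4 at ε]
4. s(k(e, a))  →  s(s(a))   [R1 at 1]

Reduce t₂ = k(pair(k(pair(k(pair(s(e), s(e)), e), s(e)), e), s(e)), e):
1. k(pair(k(pair(k(pair(s(e), s(e)), e), s(e)), e), s(e)), e)  →  k(pair(k(pair(s(e), s(e)), e), s(e)), e)   [R4 at ε]
2. k(pair(k(pair(s(e), s(e)), e), s(e)), e)  →  k(pair(s(e), s(e)), e)   [R4 at ε]
3. k(pair(s(e), s(e)), e)  →  s(e)   [R4 at ε]

no — NF(t₁) = s(s(a)), NF(t₂) = s(e)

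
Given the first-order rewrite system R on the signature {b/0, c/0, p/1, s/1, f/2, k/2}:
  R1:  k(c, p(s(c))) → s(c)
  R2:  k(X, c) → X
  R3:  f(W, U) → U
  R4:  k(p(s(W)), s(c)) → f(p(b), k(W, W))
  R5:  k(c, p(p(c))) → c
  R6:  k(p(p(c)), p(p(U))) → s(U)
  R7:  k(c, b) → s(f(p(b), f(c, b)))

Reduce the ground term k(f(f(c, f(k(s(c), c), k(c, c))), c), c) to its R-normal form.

c

1. k(f(f(c, f(k(s(c), c), k(c, c))), c), c)  →  f(f(c, f(k(s(c), c), k(c, c))), c)   [R2 at ε]
2. f(f(c, f(k(s(c), c), k(c, c))), c)  →  c   [R3 at ε]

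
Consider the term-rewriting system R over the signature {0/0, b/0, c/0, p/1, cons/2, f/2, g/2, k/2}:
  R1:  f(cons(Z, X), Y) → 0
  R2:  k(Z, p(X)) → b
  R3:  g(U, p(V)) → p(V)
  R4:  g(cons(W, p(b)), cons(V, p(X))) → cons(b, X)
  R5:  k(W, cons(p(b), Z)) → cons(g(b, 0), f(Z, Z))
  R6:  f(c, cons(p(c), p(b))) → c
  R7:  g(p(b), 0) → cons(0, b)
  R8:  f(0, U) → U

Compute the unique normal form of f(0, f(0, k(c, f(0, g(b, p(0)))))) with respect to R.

1. f(0, f(0, k(c, f(0, g(b, p(0))))))  →  f(0, k(c, f(0, g(b, p(0)))))   [R8 at ε]
2. f(0, k(c, f(0, g(b, p(0)))))  →  k(c, f(0, g(b, p(0))))   [R8 at ε]
3. k(c, f(0, g(b, p(0))))  →  k(c, g(b, p(0)))   [R8 at 2]
4. k(c, g(b, p(0)))  →  k(c, p(0))   [R3 at 2]
5. k(c, p(0))  →  b   [R2 at ε]

b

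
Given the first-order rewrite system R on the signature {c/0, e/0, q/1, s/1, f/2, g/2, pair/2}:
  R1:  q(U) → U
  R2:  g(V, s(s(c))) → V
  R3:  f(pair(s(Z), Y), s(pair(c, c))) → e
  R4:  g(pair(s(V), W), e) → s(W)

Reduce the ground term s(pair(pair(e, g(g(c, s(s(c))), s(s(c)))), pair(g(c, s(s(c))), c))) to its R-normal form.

s(pair(pair(e, c), pair(c, c)))

1. s(pair(pair(e, g(g(c, s(s(c))), s(s(c)))), pair(g(c, s(s(c))), c)))  →  s(pair(pair(e, g(c, s(s(c)))), pair(g(c, s(s(c))), c)))   [R2 at 1.1.2]
2. s(pair(pair(e, g(c, s(s(c)))), pair(g(c, s(s(c))), c)))  →  s(pair(pair(e, c), pair(g(c, s(s(c))), c)))   [R2 at 1.1.2]
3. s(pair(pair(e, c), pair(g(c, s(s(c))), c)))  →  s(pair(pair(e, c), pair(c, c)))   [R2 at 1.2.1]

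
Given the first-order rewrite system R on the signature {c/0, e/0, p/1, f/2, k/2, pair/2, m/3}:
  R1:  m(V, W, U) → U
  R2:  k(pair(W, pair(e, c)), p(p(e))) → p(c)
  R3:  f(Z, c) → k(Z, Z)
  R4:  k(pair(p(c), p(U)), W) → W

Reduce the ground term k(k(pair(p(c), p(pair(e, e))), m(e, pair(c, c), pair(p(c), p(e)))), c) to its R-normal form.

1. k(k(pair(p(c), p(pair(e, e))), m(e, pair(c, c), pair(p(c), p(e)))), c)  →  k(m(e, pair(c, c), pair(p(c), p(e))), c)   [R4 at 1]
2. k(m(e, pair(c, c), pair(p(c), p(e))), c)  →  k(pair(p(c), p(e)), c)   [R1 at 1]
3. k(pair(p(c), p(e)), c)  →  c   [R4 at ε]

c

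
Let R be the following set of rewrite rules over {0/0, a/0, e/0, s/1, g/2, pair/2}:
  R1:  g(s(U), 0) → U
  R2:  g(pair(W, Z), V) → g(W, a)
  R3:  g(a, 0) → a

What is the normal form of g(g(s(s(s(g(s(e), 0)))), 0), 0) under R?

s(e)

1. g(g(s(s(s(g(s(e), 0)))), 0), 0)  →  g(s(s(g(s(e), 0))), 0)   [R1 at 1]
2. g(s(s(g(s(e), 0))), 0)  →  s(g(s(e), 0))   [R1 at ε]
3. s(g(s(e), 0))  →  s(e)   [R1 at 1]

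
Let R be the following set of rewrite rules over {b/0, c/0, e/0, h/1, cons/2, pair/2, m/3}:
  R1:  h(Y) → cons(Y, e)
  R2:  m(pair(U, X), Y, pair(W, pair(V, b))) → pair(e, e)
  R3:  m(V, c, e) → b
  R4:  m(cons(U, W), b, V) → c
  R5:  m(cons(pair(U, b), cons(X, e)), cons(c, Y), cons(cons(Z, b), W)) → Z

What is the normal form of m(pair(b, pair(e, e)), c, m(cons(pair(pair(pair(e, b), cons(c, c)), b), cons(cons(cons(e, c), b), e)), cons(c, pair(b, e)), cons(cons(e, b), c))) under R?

1. m(pair(b, pair(e, e)), c, m(cons(pair(pair(pair(e, b), cons(c, c)), b), cons(cons(cons(e, c), b), e)), cons(c, pair(b, e)), cons(cons(e, b), c)))  →  m(pair(b, pair(e, e)), c, e)   [R5 at 3]
2. m(pair(b, pair(e, e)), c, e)  →  b   [R3 at ε]

b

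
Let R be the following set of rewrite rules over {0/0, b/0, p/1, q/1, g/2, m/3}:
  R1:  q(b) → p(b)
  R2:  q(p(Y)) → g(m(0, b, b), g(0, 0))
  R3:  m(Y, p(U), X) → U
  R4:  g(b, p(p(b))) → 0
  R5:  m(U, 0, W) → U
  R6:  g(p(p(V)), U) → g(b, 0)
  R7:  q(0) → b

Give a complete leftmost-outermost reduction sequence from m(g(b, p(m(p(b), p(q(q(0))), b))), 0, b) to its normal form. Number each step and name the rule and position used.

0

1. m(g(b, p(m(p(b), p(q(q(0))), b))), 0, b)  →  g(b, p(m(p(b), p(q(q(0))), b)))   [R5 at ε]
2. g(b, p(m(p(b), p(q(q(0))), b)))  →  g(b, p(q(q(0))))   [R3 at 2.1]
3. g(b, p(q(q(0))))  →  g(b, p(q(b)))   [R7 at 2.1.1]
4. g(b, p(q(b)))  →  g(b, p(p(b)))   [R1 at 2.1]
5. g(b, p(p(b)))  →  0   [R4 at ε]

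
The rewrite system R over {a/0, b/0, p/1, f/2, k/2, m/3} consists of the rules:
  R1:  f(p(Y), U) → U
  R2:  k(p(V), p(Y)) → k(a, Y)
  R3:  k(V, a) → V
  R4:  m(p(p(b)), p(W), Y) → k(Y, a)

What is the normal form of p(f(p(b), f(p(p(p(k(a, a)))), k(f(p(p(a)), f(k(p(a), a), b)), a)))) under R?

1. p(f(p(b), f(p(p(p(k(a, a)))), k(f(p(p(a)), f(k(p(a), a), b)), a))))  →  p(f(p(p(p(k(a, a)))), k(f(p(p(a)), f(k(p(a), a), b)), a)))   [R1 at 1]
2. p(f(p(p(p(k(a, a)))), k(f(p(p(a)), f(k(p(a), a), b)), a)))  →  p(k(f(p(p(a)), f(k(p(a), a), b)), a))   [R1 at 1]
3. p(k(f(p(p(a)), f(k(p(a), a), b)), a))  →  p(f(p(p(a)), f(k(p(a), a), b)))   [R3 at 1]
4. p(f(p(p(a)), f(k(p(a), a), b)))  →  p(f(k(p(a), a), b))   [R1 at 1]
5. p(f(k(p(a), a), b))  →  p(f(p(a), b))   [R3 at 1.1]
6. p(f(p(a), b))  →  p(b)   [R1 at 1]

p(b)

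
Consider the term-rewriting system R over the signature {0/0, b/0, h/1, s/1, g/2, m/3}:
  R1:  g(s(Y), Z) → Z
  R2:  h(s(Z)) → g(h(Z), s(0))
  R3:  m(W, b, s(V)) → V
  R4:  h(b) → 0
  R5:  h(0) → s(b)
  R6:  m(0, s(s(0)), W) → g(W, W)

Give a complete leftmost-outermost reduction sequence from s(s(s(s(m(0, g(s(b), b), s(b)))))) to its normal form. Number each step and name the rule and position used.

1. s(s(s(s(m(0, g(s(b), b), s(b))))))  →  s(s(s(s(m(0, b, s(b))))))   [R1 at 1.1.1.1.2]
2. s(s(s(s(m(0, b, s(b))))))  →  s(s(s(s(b))))   [R3 at 1.1.1.1]

s(s(s(s(b))))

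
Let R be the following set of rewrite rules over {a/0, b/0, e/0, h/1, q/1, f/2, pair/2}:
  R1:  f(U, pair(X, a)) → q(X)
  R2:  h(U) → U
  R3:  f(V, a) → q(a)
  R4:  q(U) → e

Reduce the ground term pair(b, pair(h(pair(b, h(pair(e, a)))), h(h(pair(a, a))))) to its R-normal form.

1. pair(b, pair(h(pair(b, h(pair(e, a)))), h(h(pair(a, a)))))  →  pair(b, pair(pair(b, h(pair(e, a))), h(h(pair(a, a)))))   [R2 at 2.1]
2. pair(b, pair(pair(b, h(pair(e, a))), h(h(pair(a, a)))))  →  pair(b, pair(pair(b, pair(e, a)), h(h(pair(a, a)))))   [R2 at 2.1.2]
3. pair(b, pair(pair(b, pair(e, a)), h(h(pair(a, a)))))  →  pair(b, pair(pair(b, pair(e, a)), h(pair(a, a))))   [R2 at 2.2]
4. pair(b, pair(pair(b, pair(e, a)), h(pair(a, a))))  →  pair(b, pair(pair(b, pair(e, a)), pair(a, a)))   [R2 at 2.2]

pair(b, pair(pair(b, pair(e, a)), pair(a, a)))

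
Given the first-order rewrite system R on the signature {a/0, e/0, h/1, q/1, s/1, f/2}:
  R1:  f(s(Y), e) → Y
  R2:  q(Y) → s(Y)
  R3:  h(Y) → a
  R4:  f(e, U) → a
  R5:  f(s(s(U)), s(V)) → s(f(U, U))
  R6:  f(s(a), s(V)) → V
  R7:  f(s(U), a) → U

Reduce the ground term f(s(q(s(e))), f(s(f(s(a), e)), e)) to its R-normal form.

s(s(e))

1. f(s(q(s(e))), f(s(f(s(a), e)), e))  →  f(s(s(s(e))), f(s(f(s(a), e)), e))   [R2 at 1.1]
2. f(s(s(s(e))), f(s(f(s(a), e)), e))  →  f(s(s(s(e))), f(s(a), e))   [R1 at 2]
3. f(s(s(s(e))), f(s(a), e))  →  f(s(s(s(e))), a)   [R1 at 2]
4. f(s(s(s(e))), a)  →  s(s(e))   [R7 at ε]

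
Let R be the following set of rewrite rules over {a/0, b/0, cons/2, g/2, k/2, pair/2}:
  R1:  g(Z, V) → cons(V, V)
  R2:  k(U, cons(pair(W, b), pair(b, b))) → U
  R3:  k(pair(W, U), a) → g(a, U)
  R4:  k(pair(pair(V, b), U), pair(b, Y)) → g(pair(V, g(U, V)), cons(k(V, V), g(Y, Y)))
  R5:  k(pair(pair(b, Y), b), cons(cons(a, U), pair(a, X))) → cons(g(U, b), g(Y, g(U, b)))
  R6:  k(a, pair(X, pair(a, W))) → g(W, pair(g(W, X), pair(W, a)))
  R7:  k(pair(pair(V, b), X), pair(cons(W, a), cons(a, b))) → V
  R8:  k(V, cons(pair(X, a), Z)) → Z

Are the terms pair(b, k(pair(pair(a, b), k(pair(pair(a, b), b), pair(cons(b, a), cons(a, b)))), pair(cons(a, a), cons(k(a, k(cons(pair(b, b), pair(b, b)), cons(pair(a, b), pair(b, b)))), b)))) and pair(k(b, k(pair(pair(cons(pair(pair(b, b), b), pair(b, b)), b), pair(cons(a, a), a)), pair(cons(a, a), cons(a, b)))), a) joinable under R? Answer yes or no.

Reduce t₁ = pair(b, k(pair(pair(a, b), k(pair(pair(a, b), b), pair(cons(b, a), cons(a, b)))), pair(cons(a, a), cons(k(a, k(cons(pair(b, b), pair(b, b)), cons(pair(a, b), pair(b, b)))), b)))):
1. pair(b, k(pair(pair(a, b), k(pair(pair(a, b), b), pair(cons(b, a), cons(a, b)))), pair(cons(a, a), cons(k(a, k(cons(pair(b, b), pair(b, b)), cons(pair(a, b), pair(b, b)))), b))))  →  pair(b, k(pair(pair(a, b), a), pair(cons(a, a), cons(k(a, k(cons(pair(b, b), pair(b, b)), cons(pair(a, b), pair(b, b)))), b))))   [R7 at 2.1.2]
2. pair(b, k(pair(pair(a, b), a), pair(cons(a, a), cons(k(a, k(cons(pair(b, b), pair(b, b)), cons(pair(a, b), pair(b, b)))), b))))  →  pair(b, k(pair(pair(a, b), a), pair(cons(a, a), cons(k(a, cons(pair(b, b), pair(b, b))), b))))   [R2 at 2.2.2.1.2]
3. pair(b, k(pair(pair(a, b), a), pair(cons(a, a), cons(k(a, cons(pair(b, b), pair(b, b))), b))))  →  pair(b, k(pair(pair(a, b), a), pair(cons(a, a), cons(a, b))))   [R2 at 2.2.2.1]
4. pair(b, k(pair(pair(a, b), a), pair(cons(a, a), cons(a, b))))  →  pair(b, a)   [R7 at 2]

Reduce t₂ = pair(k(b, k(pair(pair(cons(pair(pair(b, b), b), pair(b, b)), b), pair(cons(a, a), a)), pair(cons(a, a), cons(a, b)))), a):
1. pair(k(b, k(pair(pair(cons(pair(pair(b, b), b), pair(b, b)), b), pair(cons(a, a), a)), pair(cons(a, a), cons(a, b)))), a)  →  pair(k(b, cons(pair(pair(b, b), b), pair(b, b))), a)   [R7 at 1.2]
2. pair(k(b, cons(pair(pair(b, b), b), pair(b, b))), a)  →  pair(b, a)   [R2 at 1]

yes — NF(t₁) = pair(b, a), NF(t₂) = pair(b, a)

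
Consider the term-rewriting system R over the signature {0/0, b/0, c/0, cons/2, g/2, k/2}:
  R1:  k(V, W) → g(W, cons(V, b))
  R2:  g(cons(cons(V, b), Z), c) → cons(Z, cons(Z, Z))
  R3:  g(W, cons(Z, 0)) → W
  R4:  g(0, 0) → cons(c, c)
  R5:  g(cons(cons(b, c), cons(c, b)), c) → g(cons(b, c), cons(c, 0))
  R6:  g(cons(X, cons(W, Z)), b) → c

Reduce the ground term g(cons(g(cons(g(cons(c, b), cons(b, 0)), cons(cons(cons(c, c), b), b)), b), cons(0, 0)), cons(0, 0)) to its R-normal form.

cons(c, cons(0, 0))

1. g(cons(g(cons(g(cons(c, b), cons(b, 0)), cons(cons(cons(c, c), b), b)), b), cons(0, 0)), cons(0, 0))  →  cons(g(cons(g(cons(c, b), cons(b, 0)), cons(cons(cons(c, c), b), b)), b), cons(0, 0))   [R3 at ε]
2. cons(g(cons(g(cons(c, b), cons(b, 0)), cons(cons(cons(c, c), b), b)), b), cons(0, 0))  →  cons(c, cons(0, 0))   [R6 at 1]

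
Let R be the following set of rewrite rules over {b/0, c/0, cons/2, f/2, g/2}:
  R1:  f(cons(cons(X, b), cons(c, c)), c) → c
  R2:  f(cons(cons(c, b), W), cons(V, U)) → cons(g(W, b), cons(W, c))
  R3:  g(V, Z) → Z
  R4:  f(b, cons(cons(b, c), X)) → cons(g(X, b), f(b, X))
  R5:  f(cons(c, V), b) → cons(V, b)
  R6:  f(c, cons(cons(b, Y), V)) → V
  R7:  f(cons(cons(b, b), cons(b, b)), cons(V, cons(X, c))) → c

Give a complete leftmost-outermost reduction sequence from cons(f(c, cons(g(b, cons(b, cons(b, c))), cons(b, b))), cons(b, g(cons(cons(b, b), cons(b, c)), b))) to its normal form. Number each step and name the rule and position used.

cons(cons(b, b), cons(b, b))

1. cons(f(c, cons(g(b, cons(b, cons(b, c))), cons(b, b))), cons(b, g(cons(cons(b, b), cons(b, c)), b)))  →  cons(f(c, cons(cons(b, cons(b, c)), cons(b, b))), cons(b, g(cons(cons(b, b), cons(b, c)), b)))   [R3 at 1.2.1]
2. cons(f(c, cons(cons(b, cons(b, c)), cons(b, b))), cons(b, g(cons(cons(b, b), cons(b, c)), b)))  →  cons(cons(b, b), cons(b, g(cons(cons(b, b), cons(b, c)), b)))   [R6 at 1]
3. cons(cons(b, b), cons(b, g(cons(cons(b, b), cons(b, c)), b)))  →  cons(cons(b, b), cons(b, b))   [R3 at 2.2]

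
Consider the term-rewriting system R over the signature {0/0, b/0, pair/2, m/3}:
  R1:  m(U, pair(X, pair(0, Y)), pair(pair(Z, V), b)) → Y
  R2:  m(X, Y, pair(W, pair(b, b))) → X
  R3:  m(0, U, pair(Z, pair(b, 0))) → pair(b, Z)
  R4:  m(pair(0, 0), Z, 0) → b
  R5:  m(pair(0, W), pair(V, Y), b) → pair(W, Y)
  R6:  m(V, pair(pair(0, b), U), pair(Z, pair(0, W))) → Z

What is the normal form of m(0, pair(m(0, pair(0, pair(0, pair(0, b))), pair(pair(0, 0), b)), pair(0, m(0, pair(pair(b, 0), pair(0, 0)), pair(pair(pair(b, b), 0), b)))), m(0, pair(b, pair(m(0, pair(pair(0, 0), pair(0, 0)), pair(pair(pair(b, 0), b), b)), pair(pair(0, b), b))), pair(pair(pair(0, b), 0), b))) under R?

0

1. m(0, pair(m(0, pair(0, pair(0, pair(0, b))), pair(pair(0, 0), b)), pair(0, m(0, pair(pair(b, 0), pair(0, 0)), pair(pair(pair(b, b), 0), b)))), m(0, pair(b, pair(m(0, pair(pair(0, 0), pair(0, 0)), pair(pair(pair(b, 0), b), b)), pair(pair(0, b), b))), pair(pair(pair(0, b), 0), b)))  →  m(0, pair(pair(0, b), pair(0, m(0, pair(pair(b, 0), pair(0, 0)), pair(pair(pair(b, b), 0), b)))), m(0, pair(b, pair(m(0, pair(pair(0, 0), pair(0, 0)), pair(pair(pair(b, 0), b), b)), pair(pair(0, b), b))), pair(pair(pair(0, b), 0), b)))   [R1 at 2.1]
2. m(0, pair(pair(0, b), pair(0, m(0, pair(pair(b, 0), pair(0, 0)), pair(pair(pair(b, b), 0), b)))), m(0, pair(b, pair(m(0, pair(pair(0, 0), pair(0, 0)), pair(pair(pair(b, 0), b), b)), pair(pair(0, b), b))), pair(pair(pair(0, b), 0), b)))  →  m(0, pair(pair(0, b), pair(0, 0)), m(0, pair(b, pair(m(0, pair(pair(0, 0), pair(0, 0)), pair(pair(pair(b, 0), b), b)), pair(pair(0, b), b))), pair(pair(pair(0, b), 0), b)))   [R1 at 2.2.2]
3. m(0, pair(pair(0, b), pair(0, 0)), m(0, pair(b, pair(m(0, pair(pair(0, 0), pair(0, 0)), pair(pair(pair(b, 0), b), b)), pair(pair(0, b), b))), pair(pair(pair(0, b), 0), b)))  →  m(0, pair(pair(0, b), pair(0, 0)), m(0, pair(b, pair(0, pair(pair(0, b), b))), pair(pair(pair(0, b), 0), b)))   [R1 at 3.2.2.1]
4. m(0, pair(pair(0, b), pair(0, 0)), m(0, pair(b, pair(0, pair(pair(0, b), b))), pair(pair(pair(0, b), 0), b)))  →  m(0, pair(pair(0, b), pair(0, 0)), pair(pair(0, b), b))   [R1 at 3]
5. m(0, pair(pair(0, b), pair(0, 0)), pair(pair(0, b), b))  →  0   [R1 at ε]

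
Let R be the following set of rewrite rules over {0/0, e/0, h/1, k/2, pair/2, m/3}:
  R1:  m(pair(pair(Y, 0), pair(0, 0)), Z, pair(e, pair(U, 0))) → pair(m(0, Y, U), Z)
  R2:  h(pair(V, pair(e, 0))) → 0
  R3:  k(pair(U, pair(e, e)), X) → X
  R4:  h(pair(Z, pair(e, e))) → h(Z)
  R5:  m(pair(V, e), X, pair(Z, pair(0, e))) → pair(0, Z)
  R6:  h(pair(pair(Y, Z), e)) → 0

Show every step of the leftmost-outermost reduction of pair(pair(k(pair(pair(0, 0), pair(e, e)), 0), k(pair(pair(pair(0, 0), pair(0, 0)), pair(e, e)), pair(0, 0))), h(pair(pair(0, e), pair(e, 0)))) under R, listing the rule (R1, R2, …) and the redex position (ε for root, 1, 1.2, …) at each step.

1. pair(pair(k(pair(pair(0, 0), pair(e, e)), 0), k(pair(pair(pair(0, 0), pair(0, 0)), pair(e, e)), pair(0, 0))), h(pair(pair(0, e), pair(e, 0))))  →  pair(pair(0, k(pair(pair(pair(0, 0), pair(0, 0)), pair(e, e)), pair(0, 0))), h(pair(pair(0, e), pair(e, 0))))   [R3 at 1.1]
2. pair(pair(0, k(pair(pair(pair(0, 0), pair(0, 0)), pair(e, e)), pair(0, 0))), h(pair(pair(0, e), pair(e, 0))))  →  pair(pair(0, pair(0, 0)), h(pair(pair(0, e), pair(e, 0))))   [R3 at 1.2]
3. pair(pair(0, pair(0, 0)), h(pair(pair(0, e), pair(e, 0))))  →  pair(pair(0, pair(0, 0)), 0)   [R2 at 2]

pair(pair(0, pair(0, 0)), 0)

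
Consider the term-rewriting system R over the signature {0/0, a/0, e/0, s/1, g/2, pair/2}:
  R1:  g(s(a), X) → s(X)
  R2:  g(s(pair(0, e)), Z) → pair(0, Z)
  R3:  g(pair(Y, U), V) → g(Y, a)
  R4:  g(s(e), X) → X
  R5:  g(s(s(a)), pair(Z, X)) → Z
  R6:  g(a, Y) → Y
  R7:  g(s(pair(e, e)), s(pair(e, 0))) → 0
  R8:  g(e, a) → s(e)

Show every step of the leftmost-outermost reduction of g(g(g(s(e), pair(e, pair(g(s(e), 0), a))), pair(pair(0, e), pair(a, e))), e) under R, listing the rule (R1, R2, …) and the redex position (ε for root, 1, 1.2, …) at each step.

e

1. g(g(g(s(e), pair(e, pair(g(s(e), 0), a))), pair(pair(0, e), pair(a, e))), e)  →  g(g(pair(e, pair(g(s(e), 0), a)), pair(pair(0, e), pair(a, e))), e)   [R4 at 1.1]
2. g(g(pair(e, pair(g(s(e), 0), a)), pair(pair(0, e), pair(a, e))), e)  →  g(g(e, a), e)   [R3 at 1]
3. g(g(e, a), e)  →  g(s(e), e)   [R8 at 1]
4. g(s(e), e)  →  e   [R4 at ε]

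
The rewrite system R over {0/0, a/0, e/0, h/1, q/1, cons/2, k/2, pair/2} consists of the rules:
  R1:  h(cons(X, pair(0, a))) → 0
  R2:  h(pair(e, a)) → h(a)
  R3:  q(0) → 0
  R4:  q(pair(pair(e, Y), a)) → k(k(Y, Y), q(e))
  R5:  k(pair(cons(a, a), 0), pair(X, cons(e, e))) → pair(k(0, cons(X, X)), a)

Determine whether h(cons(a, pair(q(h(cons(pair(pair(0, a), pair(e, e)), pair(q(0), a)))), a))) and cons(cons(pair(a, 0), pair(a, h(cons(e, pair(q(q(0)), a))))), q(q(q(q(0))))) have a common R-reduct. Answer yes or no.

Reduce t₁ = h(cons(a, pair(q(h(cons(pair(pair(0, a), pair(e, e)), pair(q(0), a)))), a))):
1. h(cons(a, pair(q(h(cons(pair(pair(0, a), pair(e, e)), pair(q(0), a)))), a)))  →  h(cons(a, pair(q(h(cons(pair(pair(0, a), pair(e, e)), pair(0, a)))), a)))   [R3 at 1.2.1.1.1.2.1]
2. h(cons(a, pair(q(h(cons(pair(pair(0, a), pair(e, e)), pair(0, a)))), a)))  →  h(cons(a, pair(q(0), a)))   [R1 at 1.2.1.1]
3. h(cons(a, pair(q(0), a)))  →  h(cons(a, pair(0, a)))   [R3 at 1.2.1]
4. h(cons(a, pair(0, a)))  →  0   [R1 at ε]

Reduce t₂ = cons(cons(pair(a, 0), pair(a, h(cons(e, pair(q(q(0)), a))))), q(q(q(q(0))))):
1. cons(cons(pair(a, 0), pair(a, h(cons(e, pair(q(q(0)), a))))), q(q(q(q(0)))))  →  cons(cons(pair(a, 0), pair(a, h(cons(e, pair(q(0), a))))), q(q(q(q(0)))))   [R3 at 1.2.2.1.2.1.1]
2. cons(cons(pair(a, 0), pair(a, h(cons(e, pair(q(0), a))))), q(q(q(q(0)))))  →  cons(cons(pair(a, 0), pair(a, h(cons(e, pair(0, a))))), q(q(q(q(0)))))   [R3 at 1.2.2.1.2.1]
3. cons(cons(pair(a, 0), pair(a, h(cons(e, pair(0, a))))), q(q(q(q(0)))))  →  cons(cons(pair(a, 0), pair(a, 0)), q(q(q(q(0)))))   [R1 at 1.2.2]
4. cons(cons(pair(a, 0), pair(a, 0)), q(q(q(q(0)))))  →  cons(cons(pair(a, 0), pair(a, 0)), q(q(q(0))))   [R3 at 2.1.1.1]
5. cons(cons(pair(a, 0), pair(a, 0)), q(q(q(0))))  →  cons(cons(pair(a, 0), pair(a, 0)), q(q(0)))   [R3 at 2.1.1]
6. cons(cons(pair(a, 0), pair(a, 0)), q(q(0)))  →  cons(cons(pair(a, 0), pair(a, 0)), q(0))   [R3 at 2.1]
7. cons(cons(pair(a, 0), pair(a, 0)), q(0))  →  cons(cons(pair(a, 0), pair(a, 0)), 0)   [R3 at 2]

no — NF(t₁) = 0, NF(t₂) = cons(cons(pair(a, 0), pair(a, 0)), 0)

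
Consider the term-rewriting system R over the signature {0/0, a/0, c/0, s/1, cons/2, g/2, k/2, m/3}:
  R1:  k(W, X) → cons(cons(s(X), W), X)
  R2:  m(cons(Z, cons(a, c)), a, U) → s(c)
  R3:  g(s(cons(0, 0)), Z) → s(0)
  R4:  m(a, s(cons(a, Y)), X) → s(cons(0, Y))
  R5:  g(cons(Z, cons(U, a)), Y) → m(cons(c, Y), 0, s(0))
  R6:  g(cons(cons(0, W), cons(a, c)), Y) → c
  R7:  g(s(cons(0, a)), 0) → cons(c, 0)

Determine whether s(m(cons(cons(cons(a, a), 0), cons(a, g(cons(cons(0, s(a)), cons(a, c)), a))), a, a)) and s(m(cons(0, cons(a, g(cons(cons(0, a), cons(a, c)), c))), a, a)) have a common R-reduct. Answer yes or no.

yes — NF(t₁) = s(s(c)), NF(t₂) = s(s(c))

Reduce t₁ = s(m(cons(cons(cons(a, a), 0), cons(a, g(cons(cons(0, s(a)), cons(a, c)), a))), a, a)):
1. s(m(cons(cons(cons(a, a), 0), cons(a, g(cons(cons(0, s(a)), cons(a, c)), a))), a, a))  →  s(m(cons(cons(cons(a, a), 0), cons(a, c)), a, a))   [R6 at 1.1.2.2]
2. s(m(cons(cons(cons(a, a), 0), cons(a, c)), a, a))  →  s(s(c))   [R2 at 1]

Reduce t₂ = s(m(cons(0, cons(a, g(cons(cons(0, a), cons(a, c)), c))), a, a)):
1. s(m(cons(0, cons(a, g(cons(cons(0, a), cons(a, c)), c))), a, a))  →  s(m(cons(0, cons(a, c)), a, a))   [R6 at 1.1.2.2]
2. s(m(cons(0, cons(a, c)), a, a))  →  s(s(c))   [R2 at 1]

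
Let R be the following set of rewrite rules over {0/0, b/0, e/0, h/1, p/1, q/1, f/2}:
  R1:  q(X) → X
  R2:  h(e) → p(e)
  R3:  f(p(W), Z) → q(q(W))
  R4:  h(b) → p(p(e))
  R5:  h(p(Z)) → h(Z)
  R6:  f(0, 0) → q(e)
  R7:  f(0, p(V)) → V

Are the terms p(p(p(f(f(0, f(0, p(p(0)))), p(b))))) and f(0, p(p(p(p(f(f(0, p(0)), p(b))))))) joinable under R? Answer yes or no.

yes — NF(t₁) = p(p(p(b))), NF(t₂) = p(p(p(b)))

Reduce t₁ = p(p(p(f(f(0, f(0, p(p(0)))), p(b))))):
1. p(p(p(f(f(0, f(0, p(p(0)))), p(b)))))  →  p(p(p(f(f(0, p(0)), p(b)))))   [R7 at 1.1.1.1.2]
2. p(p(p(f(f(0, p(0)), p(b)))))  →  p(p(p(f(0, p(b)))))   [R7 at 1.1.1.1]
3. p(p(p(f(0, p(b)))))  →  p(p(p(b)))   [R7 at 1.1.1]

Reduce t₂ = f(0, p(p(p(p(f(f(0, p(0)), p(b))))))):
1. f(0, p(p(p(p(f(f(0, p(0)), p(b)))))))  →  p(p(p(f(f(0, p(0)), p(b)))))   [R7 at ε]
2. p(p(p(f(f(0, p(0)), p(b)))))  →  p(p(p(f(0, p(b)))))   [R7 at 1.1.1.1]
3. p(p(p(f(0, p(b)))))  →  p(p(p(b)))   [R7 at 1.1.1]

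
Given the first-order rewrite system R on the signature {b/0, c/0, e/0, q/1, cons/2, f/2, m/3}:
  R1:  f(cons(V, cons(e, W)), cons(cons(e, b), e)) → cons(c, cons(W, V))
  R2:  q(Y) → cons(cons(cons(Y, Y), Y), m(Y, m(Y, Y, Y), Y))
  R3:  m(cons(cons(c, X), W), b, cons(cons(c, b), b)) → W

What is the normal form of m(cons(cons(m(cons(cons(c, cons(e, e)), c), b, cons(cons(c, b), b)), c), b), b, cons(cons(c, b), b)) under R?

1. m(cons(cons(m(cons(cons(c, cons(e, e)), c), b, cons(cons(c, b), b)), c), b), b, cons(cons(c, b), b))  →  m(cons(cons(c, c), b), b, cons(cons(c, b), b))   [R3 at 1.1.1]
2. m(cons(cons(c, c), b), b, cons(cons(c, b), b))  →  b   [R3 at ε]

b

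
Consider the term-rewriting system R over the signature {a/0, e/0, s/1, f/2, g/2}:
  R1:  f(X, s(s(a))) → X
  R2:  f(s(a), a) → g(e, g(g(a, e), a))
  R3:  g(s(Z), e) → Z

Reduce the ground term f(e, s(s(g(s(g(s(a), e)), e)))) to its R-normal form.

1. f(e, s(s(g(s(g(s(a), e)), e))))  →  f(e, s(s(g(s(a), e))))   [R3 at 2.1.1]
2. f(e, s(s(g(s(a), e))))  →  f(e, s(s(a)))   [R3 at 2.1.1]
3. f(e, s(s(a)))  →  e   [R1 at ε]

e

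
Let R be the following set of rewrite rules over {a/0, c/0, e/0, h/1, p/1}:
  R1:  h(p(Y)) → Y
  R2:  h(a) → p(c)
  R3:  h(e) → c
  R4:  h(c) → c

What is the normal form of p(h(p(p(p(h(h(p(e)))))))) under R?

p(p(p(c)))

1. p(h(p(p(p(h(h(p(e))))))))  →  p(p(p(h(h(p(e))))))   [R1 at 1]
2. p(p(p(h(h(p(e))))))  →  p(p(p(h(e))))   [R1 at 1.1.1.1]
3. p(p(p(h(e))))  →  p(p(p(c)))   [R3 at 1.1.1]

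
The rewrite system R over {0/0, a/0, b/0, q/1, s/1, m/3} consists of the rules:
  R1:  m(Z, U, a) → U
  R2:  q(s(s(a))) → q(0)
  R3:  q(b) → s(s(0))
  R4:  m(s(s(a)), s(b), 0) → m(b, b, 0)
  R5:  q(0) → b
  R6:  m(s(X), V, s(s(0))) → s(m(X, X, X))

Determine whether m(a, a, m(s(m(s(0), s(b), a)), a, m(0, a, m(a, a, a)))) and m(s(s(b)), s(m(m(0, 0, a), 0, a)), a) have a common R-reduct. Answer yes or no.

no — NF(t₁) = a, NF(t₂) = s(0)

Reduce t₁ = m(a, a, m(s(m(s(0), s(b), a)), a, m(0, a, m(a, a, a)))):
1. m(a, a, m(s(m(s(0), s(b), a)), a, m(0, a, m(a, a, a))))  →  m(a, a, m(s(s(b)), a, m(0, a, m(a, a, a))))   [R1 at 3.1.1]
2. m(a, a, m(s(s(b)), a, m(0, a, m(a, a, a))))  →  m(a, a, m(s(s(b)), a, m(0, a, a)))   [R1 at 3.3.3]
3. m(a, a, m(s(s(b)), a, m(0, a, a)))  →  m(a, a, m(s(s(b)), a, a))   [R1 at 3.3]
4. m(a, a, m(s(s(b)), a, a))  →  m(a, a, a)   [R1 at 3]
5. m(a, a, a)  →  a   [R1 at ε]

Reduce t₂ = m(s(s(b)), s(m(m(0, 0, a), 0, a)), a):
1. m(s(s(b)), s(m(m(0, 0, a), 0, a)), a)  →  s(m(m(0, 0, a), 0, a))   [R1 at ε]
2. s(m(m(0, 0, a), 0, a))  →  s(0)   [R1 at 1]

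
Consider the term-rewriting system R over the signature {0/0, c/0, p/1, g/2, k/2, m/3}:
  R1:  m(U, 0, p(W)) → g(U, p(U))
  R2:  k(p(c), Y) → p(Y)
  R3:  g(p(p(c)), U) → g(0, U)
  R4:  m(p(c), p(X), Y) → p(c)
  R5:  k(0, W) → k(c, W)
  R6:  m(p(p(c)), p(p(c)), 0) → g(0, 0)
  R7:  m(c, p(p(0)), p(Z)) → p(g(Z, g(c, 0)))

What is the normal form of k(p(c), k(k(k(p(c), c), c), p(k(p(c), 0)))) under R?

p(p(p(p(0))))

1. k(p(c), k(k(k(p(c), c), c), p(k(p(c), 0))))  →  p(k(k(k(p(c), c), c), p(k(p(c), 0))))   [R2 at ε]
2. p(k(k(k(p(c), c), c), p(k(p(c), 0))))  →  p(k(k(p(c), c), p(k(p(c), 0))))   [R2 at 1.1.1]
3. p(k(k(p(c), c), p(k(p(c), 0))))  →  p(k(p(c), p(k(p(c), 0))))   [R2 at 1.1]
4. p(k(p(c), p(k(p(c), 0))))  →  p(p(p(k(p(c), 0))))   [R2 at 1]
5. p(p(p(k(p(c), 0))))  →  p(p(p(p(0))))   [R2 at 1.1.1]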